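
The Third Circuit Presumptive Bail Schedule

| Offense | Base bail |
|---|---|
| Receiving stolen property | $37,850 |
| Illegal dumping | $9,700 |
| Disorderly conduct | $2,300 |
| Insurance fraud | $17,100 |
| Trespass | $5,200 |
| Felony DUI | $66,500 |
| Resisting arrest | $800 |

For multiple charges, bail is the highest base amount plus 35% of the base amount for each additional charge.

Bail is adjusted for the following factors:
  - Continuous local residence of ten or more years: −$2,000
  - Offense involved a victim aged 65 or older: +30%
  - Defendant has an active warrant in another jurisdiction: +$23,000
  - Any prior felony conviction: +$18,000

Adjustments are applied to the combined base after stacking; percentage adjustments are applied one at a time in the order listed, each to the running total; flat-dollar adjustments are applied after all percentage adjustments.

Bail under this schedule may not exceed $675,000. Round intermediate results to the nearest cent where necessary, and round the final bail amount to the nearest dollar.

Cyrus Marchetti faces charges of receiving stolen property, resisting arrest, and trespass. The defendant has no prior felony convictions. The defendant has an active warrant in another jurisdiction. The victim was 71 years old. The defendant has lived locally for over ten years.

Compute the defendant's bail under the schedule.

$72,935

Base amounts from the schedule: receiving stolen property $37,850; resisting arrest $800; trespass $5,200.
Stacking rule: highest base plus 35% of each additional charge. Highest is receiving stolen property at $37,850. Additional: $800 × 35% = $280; $5,200 × 35% = $1,820. Combined base = $37,850 + $2,100 = $39,950.
Offense involved a victim aged 65 or older (+30%): $39,950 × 1.3 = $51,935.
Continuous local residence of ten or more years (−$2,000 flat): $51,935 − $2,000 = $49,935.
Defendant has an active warrant in another jurisdiction (+$23,000 flat): $49,935 + $23,000 = $72,935.
$72,935 is within the $675,000 maximum.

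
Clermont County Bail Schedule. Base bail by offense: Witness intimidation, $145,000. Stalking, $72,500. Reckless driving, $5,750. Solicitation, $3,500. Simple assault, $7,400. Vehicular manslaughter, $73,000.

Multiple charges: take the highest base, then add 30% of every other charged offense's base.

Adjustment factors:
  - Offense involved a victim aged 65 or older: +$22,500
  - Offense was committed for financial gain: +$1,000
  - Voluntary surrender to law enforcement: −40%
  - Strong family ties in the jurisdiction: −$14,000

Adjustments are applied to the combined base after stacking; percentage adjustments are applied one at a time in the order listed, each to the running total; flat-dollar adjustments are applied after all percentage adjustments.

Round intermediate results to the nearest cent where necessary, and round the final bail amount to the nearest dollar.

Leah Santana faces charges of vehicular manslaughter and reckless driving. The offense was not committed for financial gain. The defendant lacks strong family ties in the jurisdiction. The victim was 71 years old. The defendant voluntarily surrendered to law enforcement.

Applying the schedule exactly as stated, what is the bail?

Base amounts from the schedule: vehicular manslaughter $73,000; reckless driving $5,750.
Stacking rule: highest base plus 30% of each additional charge. Highest is vehicular manslaughter at $73,000. Additional: $5,750 × 30% = $1,725. Combined base = $73,000 + $1,725 = $74,725.
Voluntary surrender to law enforcement (−40%): $74,725 × 0.6 = $44,835.
Offense involved a victim aged 65 or older (+$22,500 flat): $44,835 + $22,500 = $67,335.

$67,335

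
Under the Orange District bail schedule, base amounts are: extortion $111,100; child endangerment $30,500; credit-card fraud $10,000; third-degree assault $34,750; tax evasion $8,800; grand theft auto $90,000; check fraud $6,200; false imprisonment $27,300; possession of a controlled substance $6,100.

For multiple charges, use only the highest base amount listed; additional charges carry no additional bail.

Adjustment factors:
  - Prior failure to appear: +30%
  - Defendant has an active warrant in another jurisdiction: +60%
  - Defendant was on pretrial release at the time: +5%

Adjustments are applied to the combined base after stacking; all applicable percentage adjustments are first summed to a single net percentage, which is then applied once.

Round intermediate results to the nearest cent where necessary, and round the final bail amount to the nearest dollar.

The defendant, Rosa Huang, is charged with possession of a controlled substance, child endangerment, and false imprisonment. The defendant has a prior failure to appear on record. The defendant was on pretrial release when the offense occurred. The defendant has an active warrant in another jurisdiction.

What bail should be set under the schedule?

Base amounts from the schedule: possession of a controlled substance $6,100; child endangerment $30,500; false imprisonment $27,300.
Stacking rule: use the highest base only. Highest is child endangerment at $30,500. Combined base = $30,500.
Net percentage adjustment: +30% +60% +5% = +95%. $30,500 × 1.95 = $59,475.

$59,475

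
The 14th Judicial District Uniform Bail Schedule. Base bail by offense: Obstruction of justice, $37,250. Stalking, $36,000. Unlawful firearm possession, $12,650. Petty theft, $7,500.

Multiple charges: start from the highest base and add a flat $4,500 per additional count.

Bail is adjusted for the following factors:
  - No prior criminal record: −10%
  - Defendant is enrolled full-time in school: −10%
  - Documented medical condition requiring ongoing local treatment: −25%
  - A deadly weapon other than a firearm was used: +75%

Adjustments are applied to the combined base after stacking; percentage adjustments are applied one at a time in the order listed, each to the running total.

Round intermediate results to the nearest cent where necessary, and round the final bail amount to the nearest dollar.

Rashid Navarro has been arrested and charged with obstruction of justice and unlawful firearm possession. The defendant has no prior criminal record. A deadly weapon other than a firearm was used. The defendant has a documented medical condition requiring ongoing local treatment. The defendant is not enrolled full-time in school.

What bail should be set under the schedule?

Base amounts from the schedule: obstruction of justice $37,250; unlawful firearm possession $12,650.
Stacking rule: highest base plus $4,500 per additional charge. Highest is obstruction of justice at $37,250; 1 additional charge → +$4,500. Combined base = $41,750.
No prior criminal record (−10%): $41,750 × 0.9 = $37,575.
Documented medical condition requiring ongoing local treatment (−25%): $37,575 × 0.75 = $28,181.25.
A deadly weapon other than a firearm was used (+75%): $28,181.25 × 1.75 = $49,317.19.
Rounded to the nearest dollar: $49,317.

$49,317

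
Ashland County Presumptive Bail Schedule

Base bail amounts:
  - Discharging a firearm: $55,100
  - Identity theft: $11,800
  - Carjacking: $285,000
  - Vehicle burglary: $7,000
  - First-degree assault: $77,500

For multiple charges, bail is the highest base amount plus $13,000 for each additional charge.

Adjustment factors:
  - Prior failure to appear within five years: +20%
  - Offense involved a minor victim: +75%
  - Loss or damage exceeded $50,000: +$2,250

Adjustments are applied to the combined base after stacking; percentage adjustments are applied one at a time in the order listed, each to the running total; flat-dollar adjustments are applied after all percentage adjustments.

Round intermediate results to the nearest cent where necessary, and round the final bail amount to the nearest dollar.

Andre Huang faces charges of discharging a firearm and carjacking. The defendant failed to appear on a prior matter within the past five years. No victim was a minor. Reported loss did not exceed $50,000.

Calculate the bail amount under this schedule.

Base amounts from the schedule: discharging a firearm $55,100; carjacking $285,000.
Stacking rule: highest base plus $13,000 per additional charge. Highest is carjacking at $285,000; 1 additional charge → +$13,000. Combined base = $298,000.
Prior failure to appear within five years (+20%): $298,000 × 1.2 = $357,600.

$357,600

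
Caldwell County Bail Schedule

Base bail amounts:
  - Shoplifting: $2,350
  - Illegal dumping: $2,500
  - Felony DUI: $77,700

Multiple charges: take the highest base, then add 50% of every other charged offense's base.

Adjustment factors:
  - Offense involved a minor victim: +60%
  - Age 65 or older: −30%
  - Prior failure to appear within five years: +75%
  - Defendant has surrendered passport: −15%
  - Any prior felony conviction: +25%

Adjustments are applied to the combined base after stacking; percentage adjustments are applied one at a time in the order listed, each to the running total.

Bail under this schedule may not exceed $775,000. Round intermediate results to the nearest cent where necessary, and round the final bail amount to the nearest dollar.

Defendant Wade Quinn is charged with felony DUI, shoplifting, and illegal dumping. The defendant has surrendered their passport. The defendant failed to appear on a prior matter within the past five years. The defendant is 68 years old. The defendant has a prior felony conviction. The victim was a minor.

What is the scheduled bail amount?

Base amounts from the schedule: felony DUI $77,700; shoplifting $2,350; illegal dumping $2,500.
Stacking rule: highest base plus 50% of each additional charge. Highest is felony DUI at $77,700. Additional: $2,350 × 50% = $1,175; $2,500 × 50% = $1,250. Combined base = $77,700 + $2,425 = $80,125.
Offense involved a minor victim (+60%): $80,125 × 1.6 = $128,200.
Age 65 or older (−30%): $128,200 × 0.7 = $89,740.
Prior failure to appear within five years (+75%): $89,740 × 1.75 = $157,045.
Defendant has surrendered passport (−15%): $157,045 × 0.85 = $133,488.25.
Any prior felony conviction (+25%): $133,488.25 × 1.25 = $166,860.31.
$166,860.31 is within the $775,000 maximum.
Rounded to the nearest dollar: $166,860.

$166,860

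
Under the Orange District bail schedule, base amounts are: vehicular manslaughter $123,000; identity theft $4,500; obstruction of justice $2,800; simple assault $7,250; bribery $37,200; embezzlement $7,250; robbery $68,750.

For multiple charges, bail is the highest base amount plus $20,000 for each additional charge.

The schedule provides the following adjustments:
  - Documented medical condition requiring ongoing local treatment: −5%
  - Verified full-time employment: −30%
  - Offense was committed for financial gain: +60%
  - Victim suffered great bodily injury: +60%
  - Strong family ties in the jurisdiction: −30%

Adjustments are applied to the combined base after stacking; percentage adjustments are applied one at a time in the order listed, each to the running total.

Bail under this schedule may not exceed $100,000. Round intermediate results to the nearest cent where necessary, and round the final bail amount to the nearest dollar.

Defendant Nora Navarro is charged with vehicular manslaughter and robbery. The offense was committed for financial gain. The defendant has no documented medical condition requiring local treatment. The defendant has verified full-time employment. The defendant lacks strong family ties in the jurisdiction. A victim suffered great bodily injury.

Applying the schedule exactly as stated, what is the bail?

$100,000

Base amounts from the schedule: vehicular manslaughter $123,000; robbery $68,750.
Stacking rule: highest base plus $20,000 per additional charge. Highest is vehicular manslaughter at $123,000; 1 additional charge → +$20,000. Combined base = $143,000.
Verified full-time employment (−30%): $143,000 × 0.7 = $100,100.
Offense was committed for financial gain (+60%): $100,100 × 1.6 = $160,160.
Victim suffered great bodily injury (+60%): $160,160 × 1.6 = $256,256.
Result $256,256 exceeds the maximum of $100,000; bail is capped at $100,000.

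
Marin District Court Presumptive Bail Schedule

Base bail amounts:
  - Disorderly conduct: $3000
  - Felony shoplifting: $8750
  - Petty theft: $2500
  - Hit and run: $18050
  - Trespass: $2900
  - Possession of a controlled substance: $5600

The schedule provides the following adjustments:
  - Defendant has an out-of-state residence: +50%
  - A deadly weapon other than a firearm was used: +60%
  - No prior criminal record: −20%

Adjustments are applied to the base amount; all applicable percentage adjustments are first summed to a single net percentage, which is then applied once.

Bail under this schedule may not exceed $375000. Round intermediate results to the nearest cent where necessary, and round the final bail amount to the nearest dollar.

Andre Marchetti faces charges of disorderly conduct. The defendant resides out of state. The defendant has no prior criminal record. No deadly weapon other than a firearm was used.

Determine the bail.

Base amounts from the schedule: disorderly conduct $3000.
Single charge. Combined base = $3000.
Net percentage adjustment: +50% −20% = +30%. $3000 × 1.3 = $3900.
$3900 is within the $375000 maximum.

$3900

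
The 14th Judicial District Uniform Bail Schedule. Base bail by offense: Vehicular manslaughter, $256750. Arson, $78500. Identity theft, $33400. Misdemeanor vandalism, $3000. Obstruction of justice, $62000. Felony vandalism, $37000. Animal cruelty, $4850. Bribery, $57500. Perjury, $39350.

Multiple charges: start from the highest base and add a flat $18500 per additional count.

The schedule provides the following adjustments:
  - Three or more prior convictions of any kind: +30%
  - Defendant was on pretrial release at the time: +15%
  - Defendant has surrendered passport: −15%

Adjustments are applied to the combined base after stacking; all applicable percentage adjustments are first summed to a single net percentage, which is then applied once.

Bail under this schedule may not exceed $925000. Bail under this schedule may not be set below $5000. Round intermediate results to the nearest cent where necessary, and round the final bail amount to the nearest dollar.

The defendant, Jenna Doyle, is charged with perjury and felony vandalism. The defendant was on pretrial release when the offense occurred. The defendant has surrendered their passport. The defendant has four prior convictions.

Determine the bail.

$75205

Base amounts from the schedule: perjury $39350; felony vandalism $37000.
Stacking rule: highest base plus $18500 per additional charge. Highest is perjury at $39350; 1 additional charge → +$18500. Combined base = $57850.
Net percentage adjustment: +30% +15% −15% = +30%. $57850 × 1.3 = $75205.
$75205 is within the $925000 maximum.
$75205 is at or above the $5000 minimum.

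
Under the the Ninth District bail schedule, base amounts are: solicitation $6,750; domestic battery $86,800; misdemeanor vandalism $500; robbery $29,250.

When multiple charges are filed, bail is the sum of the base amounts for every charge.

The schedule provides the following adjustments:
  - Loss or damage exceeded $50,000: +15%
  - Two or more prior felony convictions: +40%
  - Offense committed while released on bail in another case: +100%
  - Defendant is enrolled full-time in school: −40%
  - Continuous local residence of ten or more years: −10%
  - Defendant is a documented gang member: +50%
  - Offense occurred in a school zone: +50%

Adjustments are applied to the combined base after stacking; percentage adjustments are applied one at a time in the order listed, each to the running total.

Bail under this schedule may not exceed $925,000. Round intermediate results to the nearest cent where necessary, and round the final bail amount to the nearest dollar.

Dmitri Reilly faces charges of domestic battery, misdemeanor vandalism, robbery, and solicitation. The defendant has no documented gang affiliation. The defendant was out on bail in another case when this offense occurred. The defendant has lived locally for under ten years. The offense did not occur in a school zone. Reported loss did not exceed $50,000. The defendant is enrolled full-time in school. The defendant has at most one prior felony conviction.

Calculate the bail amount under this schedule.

$147,960

Base amounts from the schedule: domestic battery $86,800; misdemeanor vandalism $500; robbery $29,250; solicitation $6,750.
Stacking rule: sum of all bases. $86,800 + $500 + $29,250 + $6,750 = $123,300.
Offense committed while released on bail in another case (+100%): $123,300 × 2 = $246,600.
Defendant is enrolled full-time in school (−40%): $246,600 × 0.6 = $147,960.
$147,960 is within the $925,000 maximum.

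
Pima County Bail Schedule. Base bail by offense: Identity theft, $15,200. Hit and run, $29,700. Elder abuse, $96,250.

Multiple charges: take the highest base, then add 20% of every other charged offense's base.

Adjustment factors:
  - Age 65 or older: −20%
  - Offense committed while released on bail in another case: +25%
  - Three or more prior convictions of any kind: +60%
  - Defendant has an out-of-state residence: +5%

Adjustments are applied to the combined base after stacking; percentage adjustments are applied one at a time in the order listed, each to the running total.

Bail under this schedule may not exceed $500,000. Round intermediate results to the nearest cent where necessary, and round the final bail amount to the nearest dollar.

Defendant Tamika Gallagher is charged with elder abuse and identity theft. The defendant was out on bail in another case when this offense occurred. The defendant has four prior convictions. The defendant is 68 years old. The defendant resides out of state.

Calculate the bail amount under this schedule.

$166,807

Base amounts from the schedule: elder abuse $96,250; identity theft $15,200.
Stacking rule: highest base plus 20% of each additional charge. Highest is elder abuse at $96,250. Additional: $15,200 × 20% = $3,040. Combined base = $96,250 + $3,040 = $99,290.
Age 65 or older (−20%): $99,290 × 0.8 = $79,432.
Offense committed while released on bail in another case (+25%): $79,432 × 1.25 = $99,290.
Three or more prior convictions of any kind (+60%): $99,290 × 1.6 = $158,864.
Defendant has an out-of-state residence (+5%): $158,864 × 1.05 = $166,807.20.
$166,807.20 is within the $500,000 maximum.
Rounded to the nearest dollar: $166,807.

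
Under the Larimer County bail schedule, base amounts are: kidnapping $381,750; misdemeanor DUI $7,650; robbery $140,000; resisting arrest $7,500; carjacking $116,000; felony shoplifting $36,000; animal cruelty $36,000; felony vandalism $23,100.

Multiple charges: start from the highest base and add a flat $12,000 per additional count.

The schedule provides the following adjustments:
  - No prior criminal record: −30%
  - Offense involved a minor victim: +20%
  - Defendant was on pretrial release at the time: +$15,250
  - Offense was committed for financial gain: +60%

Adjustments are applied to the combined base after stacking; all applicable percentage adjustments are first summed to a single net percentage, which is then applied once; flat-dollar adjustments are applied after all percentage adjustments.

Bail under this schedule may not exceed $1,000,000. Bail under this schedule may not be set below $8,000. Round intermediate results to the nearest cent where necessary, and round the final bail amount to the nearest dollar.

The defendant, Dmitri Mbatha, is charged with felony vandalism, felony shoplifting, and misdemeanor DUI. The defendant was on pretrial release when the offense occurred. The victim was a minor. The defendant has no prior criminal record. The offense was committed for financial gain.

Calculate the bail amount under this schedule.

Base amounts from the schedule: felony vandalism $23,100; felony shoplifting $36,000; misdemeanor DUI $7,650.
Stacking rule: highest base plus $12,000 per additional charge. Highest is felony shoplifting at $36,000; 2 additional charges → +$24,000. Combined base = $60,000.
Net percentage adjustment: −30% +20% +60% = +50%. $60,000 × 1.5 = $90,000.
Defendant was on pretrial release at the time (+$15,250 flat): $90,000 + $15,250 = $105,250.
$105,250 is within the $1,000,000 maximum.
$105,250 is at or above the $8,000 minimum.

$105,250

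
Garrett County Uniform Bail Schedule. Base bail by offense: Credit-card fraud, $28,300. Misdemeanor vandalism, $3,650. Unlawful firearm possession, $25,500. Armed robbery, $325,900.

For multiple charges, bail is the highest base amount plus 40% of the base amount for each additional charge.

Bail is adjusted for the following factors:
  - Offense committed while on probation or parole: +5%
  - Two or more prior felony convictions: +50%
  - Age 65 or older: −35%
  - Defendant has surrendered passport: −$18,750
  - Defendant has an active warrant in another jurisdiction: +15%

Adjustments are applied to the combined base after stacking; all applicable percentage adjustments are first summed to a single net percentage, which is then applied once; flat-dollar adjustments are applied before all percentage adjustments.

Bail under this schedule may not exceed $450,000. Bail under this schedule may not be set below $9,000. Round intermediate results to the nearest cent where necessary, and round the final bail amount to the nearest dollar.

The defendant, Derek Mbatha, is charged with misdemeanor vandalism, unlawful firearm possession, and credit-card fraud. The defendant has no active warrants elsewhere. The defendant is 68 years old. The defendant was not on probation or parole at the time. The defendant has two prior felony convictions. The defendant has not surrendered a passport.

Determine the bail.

Base amounts from the schedule: misdemeanor vandalism $3,650; unlawful firearm possession $25,500; credit-card fraud $28,300.
Stacking rule: highest base plus 40% of each additional charge. Highest is credit-card fraud at $28,300. Additional: $3,650 × 40% = $1,460; $25,500 × 40% = $10,200. Combined base = $28,300 + $11,660 = $39,960.
Net percentage adjustment: +50% −35% = +15%. $39,960 × 1.15 = $45,954.
$45,954 is within the $450,000 maximum.
$45,954 is at or above the $9,000 minimum.

$45,954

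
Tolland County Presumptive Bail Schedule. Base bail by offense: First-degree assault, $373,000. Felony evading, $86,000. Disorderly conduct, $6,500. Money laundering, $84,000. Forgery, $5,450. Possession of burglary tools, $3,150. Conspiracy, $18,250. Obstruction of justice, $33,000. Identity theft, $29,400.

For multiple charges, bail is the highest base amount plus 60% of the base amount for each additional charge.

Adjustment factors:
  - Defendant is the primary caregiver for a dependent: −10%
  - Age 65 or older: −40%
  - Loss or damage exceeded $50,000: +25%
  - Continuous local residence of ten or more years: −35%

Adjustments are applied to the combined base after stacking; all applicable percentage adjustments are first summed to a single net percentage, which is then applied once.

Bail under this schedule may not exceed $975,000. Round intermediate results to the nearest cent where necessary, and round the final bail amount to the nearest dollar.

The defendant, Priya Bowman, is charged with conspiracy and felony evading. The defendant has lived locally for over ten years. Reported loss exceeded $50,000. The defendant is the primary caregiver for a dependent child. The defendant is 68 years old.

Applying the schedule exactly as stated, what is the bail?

$38,780

Base amounts from the schedule: conspiracy $18,250; felony evading $86,000.
Stacking rule: highest base plus 60% of each additional charge. Highest is felony evading at $86,000. Additional: $18,250 × 60% = $10,950. Combined base = $86,000 + $10,950 = $96,950.
Net percentage adjustment: −10% −40% +25% −35% = −60%. $96,950 × 0.4 = $38,780.
$38,780 is within the $975,000 maximum.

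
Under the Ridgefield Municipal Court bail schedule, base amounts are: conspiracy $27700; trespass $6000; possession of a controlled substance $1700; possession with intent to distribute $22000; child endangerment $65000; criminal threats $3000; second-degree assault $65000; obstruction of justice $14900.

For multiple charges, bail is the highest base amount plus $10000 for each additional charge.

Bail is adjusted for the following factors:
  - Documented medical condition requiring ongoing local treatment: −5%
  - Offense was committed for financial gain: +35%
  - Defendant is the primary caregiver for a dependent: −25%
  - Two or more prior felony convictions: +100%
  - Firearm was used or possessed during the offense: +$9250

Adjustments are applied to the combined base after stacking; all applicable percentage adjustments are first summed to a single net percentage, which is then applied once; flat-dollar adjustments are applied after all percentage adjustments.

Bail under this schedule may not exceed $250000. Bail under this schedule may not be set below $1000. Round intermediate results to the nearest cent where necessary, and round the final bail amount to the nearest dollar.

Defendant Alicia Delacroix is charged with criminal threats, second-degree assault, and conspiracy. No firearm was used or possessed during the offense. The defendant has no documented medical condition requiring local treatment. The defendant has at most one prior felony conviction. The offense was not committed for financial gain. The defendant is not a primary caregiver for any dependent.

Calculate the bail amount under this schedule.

Base amounts from the schedule: criminal threats $3000; second-degree assault $65000; conspiracy $27700.
Stacking rule: highest base plus $10000 per additional charge. Highest is second-degree assault at $65000; 2 additional charges → +$20000. Combined base = $85000.
No adjustment factors apply to this defendant.
$85000 is within the $250000 maximum.
$85000 is at or above the $1000 minimum.

$85000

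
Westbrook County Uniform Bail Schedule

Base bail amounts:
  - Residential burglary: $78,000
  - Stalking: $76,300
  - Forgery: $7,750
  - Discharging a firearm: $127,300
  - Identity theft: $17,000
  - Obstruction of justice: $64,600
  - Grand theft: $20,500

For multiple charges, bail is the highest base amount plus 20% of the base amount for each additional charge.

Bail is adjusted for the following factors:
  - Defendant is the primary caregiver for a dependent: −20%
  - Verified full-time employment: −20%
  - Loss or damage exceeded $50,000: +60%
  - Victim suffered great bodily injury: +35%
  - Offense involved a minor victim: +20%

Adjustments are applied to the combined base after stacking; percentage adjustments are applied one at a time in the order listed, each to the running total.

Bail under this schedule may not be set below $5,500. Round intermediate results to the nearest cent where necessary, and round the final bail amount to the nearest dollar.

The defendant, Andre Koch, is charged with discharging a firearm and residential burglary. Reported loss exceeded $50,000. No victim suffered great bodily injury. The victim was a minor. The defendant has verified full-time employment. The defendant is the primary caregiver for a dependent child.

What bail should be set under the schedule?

$175,596

Base amounts from the schedule: discharging a firearm $127,300; residential burglary $78,000.
Stacking rule: highest base plus 20% of each additional charge. Highest is discharging a firearm at $127,300. Additional: $78,000 × 20% = $15,600. Combined base = $127,300 + $15,600 = $142,900.
Defendant is the primary caregiver for a dependent (−20%): $142,900 × 0.8 = $114,320.
Verified full-time employment (−20%): $114,320 × 0.8 = $91,456.
Loss or damage exceeded $50,000 (+60%): $91,456 × 1.6 = $146,329.60.
Offense involved a minor victim (+20%): $146,329.60 × 1.2 = $175,595.52.
$175,595.52 is at or above the $5,500 minimum.
Rounded to the nearest dollar: $175,596.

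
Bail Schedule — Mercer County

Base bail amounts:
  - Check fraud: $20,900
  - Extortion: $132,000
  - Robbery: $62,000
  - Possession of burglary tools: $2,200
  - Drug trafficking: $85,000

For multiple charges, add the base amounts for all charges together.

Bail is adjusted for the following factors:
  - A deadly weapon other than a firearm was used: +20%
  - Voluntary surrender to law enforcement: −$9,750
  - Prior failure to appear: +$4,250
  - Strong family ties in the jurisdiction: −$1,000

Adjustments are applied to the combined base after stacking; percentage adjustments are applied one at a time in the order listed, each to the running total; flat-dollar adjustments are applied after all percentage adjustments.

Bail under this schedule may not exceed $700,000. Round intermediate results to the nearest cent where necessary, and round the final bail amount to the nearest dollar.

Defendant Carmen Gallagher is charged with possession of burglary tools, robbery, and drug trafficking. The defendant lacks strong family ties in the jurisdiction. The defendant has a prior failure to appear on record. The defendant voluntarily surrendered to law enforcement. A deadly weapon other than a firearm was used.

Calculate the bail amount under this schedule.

Base amounts from the schedule: possession of burglary tools $2,200; robbery $62,000; drug trafficking $85,000.
Stacking rule: sum of all bases. $2,200 + $62,000 + $85,000 = $149,200.
A deadly weapon other than a firearm was used (+20%): $149,200 × 1.2 = $179,040.
Voluntary surrender to law enforcement (−$9,750 flat): $179,040 − $9,750 = $169,290.
Prior failure to appear (+$4,250 flat): $169,290 + $4,250 = $173,540.
$173,540 is within the $700,000 maximum.

$173,540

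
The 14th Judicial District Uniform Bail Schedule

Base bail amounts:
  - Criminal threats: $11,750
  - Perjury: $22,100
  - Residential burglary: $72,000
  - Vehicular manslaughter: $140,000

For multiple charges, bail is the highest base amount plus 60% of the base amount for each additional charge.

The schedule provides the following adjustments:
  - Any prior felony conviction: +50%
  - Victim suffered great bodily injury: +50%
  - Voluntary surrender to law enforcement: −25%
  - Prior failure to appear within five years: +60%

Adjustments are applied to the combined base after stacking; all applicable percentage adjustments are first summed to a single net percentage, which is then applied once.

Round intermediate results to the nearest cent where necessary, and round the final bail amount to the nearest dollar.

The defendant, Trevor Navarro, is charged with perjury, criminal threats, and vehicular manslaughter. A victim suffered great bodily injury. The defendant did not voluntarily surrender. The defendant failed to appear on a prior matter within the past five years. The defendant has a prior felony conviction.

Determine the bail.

Base amounts from the schedule: perjury $22,100; criminal threats $11,750; vehicular manslaughter $140,000.
Stacking rule: highest base plus 60% of each additional charge. Highest is vehicular manslaughter at $140,000. Additional: $22,100 × 60% = $13,260; $11,750 × 60% = $7,050. Combined base = $140,000 + $20,310 = $160,310.
Net percentage adjustment: +50% +50% +60% = +160%. $160,310 × 2.6 = $416,806.

$416,806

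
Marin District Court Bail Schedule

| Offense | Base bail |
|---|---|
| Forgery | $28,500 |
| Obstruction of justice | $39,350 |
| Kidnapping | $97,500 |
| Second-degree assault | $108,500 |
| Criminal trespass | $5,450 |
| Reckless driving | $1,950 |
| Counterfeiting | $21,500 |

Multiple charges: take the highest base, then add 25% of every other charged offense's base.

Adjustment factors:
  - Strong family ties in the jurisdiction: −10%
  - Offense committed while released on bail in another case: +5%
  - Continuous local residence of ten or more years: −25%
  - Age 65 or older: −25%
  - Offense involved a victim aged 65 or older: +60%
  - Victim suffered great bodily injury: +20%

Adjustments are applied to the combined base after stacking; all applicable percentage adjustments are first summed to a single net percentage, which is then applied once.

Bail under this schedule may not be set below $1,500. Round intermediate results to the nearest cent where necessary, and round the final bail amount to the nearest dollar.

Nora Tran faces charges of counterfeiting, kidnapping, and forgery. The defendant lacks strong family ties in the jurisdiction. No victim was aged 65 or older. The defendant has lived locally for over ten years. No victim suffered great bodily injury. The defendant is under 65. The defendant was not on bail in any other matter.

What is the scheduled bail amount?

Base amounts from the schedule: counterfeiting $21,500; kidnapping $97,500; forgery $28,500.
Stacking rule: highest base plus 25% of each additional charge. Highest is kidnapping at $97,500. Additional: $21,500 × 25% = $5,375; $28,500 × 25% = $7,125. Combined base = $97,500 + $12,500 = $110,000.
Continuous local residence of ten or more years (−25%): $110,000 × 0.75 = $82,500.
$82,500 is at or above the $1,500 minimum.

$82,500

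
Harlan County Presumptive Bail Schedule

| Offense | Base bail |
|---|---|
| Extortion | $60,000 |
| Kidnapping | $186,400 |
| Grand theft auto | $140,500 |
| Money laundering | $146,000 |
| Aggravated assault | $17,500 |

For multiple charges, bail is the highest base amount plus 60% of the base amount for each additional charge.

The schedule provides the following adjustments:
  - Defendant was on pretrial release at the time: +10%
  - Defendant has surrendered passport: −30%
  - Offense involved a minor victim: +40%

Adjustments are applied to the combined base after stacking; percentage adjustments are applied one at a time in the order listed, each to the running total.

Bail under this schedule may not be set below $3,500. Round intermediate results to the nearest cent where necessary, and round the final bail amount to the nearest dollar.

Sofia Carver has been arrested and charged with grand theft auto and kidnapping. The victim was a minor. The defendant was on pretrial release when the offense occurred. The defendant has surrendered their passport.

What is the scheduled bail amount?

Base amounts from the schedule: grand theft auto $140,500; kidnapping $186,400.
Stacking rule: highest base plus 60% of each additional charge. Highest is kidnapping at $186,400. Additional: $140,500 × 60% = $84,300. Combined base = $186,400 + $84,300 = $270,700.
Defendant was on pretrial release at the time (+10%): $270,700 × 1.1 = $297,770.
Defendant has surrendered passport (−30%): $297,770 × 0.7 = $208,439.
Offense involved a minor victim (+40%): $208,439 × 1.4 = $291,814.60.
$291,814.60 is at or above the $3,500 minimum.
Rounded to the nearest dollar: $291,815.

$291,815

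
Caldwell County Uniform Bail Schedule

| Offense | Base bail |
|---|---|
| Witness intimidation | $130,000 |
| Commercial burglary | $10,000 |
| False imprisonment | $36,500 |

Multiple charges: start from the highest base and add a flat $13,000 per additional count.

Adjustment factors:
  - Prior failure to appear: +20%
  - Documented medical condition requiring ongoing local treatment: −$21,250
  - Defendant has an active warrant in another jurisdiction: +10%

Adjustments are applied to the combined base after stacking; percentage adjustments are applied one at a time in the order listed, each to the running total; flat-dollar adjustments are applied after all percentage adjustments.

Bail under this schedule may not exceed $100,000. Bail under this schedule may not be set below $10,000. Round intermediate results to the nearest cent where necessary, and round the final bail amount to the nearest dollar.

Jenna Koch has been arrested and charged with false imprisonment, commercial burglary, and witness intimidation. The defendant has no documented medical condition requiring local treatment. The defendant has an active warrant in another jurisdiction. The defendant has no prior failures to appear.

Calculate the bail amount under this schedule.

Base amounts from the schedule: false imprisonment $36,500; commercial burglary $10,000; witness intimidation $130,000.
Stacking rule: highest base plus $13,000 per additional charge. Highest is witness intimidation at $130,000; 2 additional charges → +$26,000. Combined base = $156,000.
Defendant has an active warrant in another jurisdiction (+10%): $156,000 × 1.1 = $171,600.
Result $171,600 exceeds the maximum of $100,000; bail is capped at $100,000.
$100,000 is at or above the $10,000 minimum.

$100,000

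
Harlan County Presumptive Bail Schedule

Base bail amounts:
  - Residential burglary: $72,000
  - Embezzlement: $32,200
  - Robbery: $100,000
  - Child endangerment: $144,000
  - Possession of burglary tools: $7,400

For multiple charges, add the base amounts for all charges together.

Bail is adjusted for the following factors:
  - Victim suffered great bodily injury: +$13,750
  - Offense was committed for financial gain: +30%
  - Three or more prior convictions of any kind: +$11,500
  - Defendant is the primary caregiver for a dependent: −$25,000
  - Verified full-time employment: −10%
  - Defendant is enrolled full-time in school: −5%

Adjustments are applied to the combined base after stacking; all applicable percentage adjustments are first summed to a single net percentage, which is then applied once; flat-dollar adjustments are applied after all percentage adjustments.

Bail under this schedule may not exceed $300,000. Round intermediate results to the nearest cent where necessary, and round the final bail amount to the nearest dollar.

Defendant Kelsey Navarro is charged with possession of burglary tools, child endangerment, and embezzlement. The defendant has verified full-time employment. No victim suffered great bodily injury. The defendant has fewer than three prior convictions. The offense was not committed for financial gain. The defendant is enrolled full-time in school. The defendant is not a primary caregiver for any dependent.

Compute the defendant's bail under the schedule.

Base amounts from the schedule: possession of burglary tools $7,400; child endangerment $144,000; embezzlement $32,200.
Stacking rule: sum of all bases. $7,400 + $144,000 + $32,200 = $183,600.
Net percentage adjustment: −10% −5% = −15%. $183,600 × 0.85 = $156,060.
$156,060 is within the $300,000 maximum.

$156,060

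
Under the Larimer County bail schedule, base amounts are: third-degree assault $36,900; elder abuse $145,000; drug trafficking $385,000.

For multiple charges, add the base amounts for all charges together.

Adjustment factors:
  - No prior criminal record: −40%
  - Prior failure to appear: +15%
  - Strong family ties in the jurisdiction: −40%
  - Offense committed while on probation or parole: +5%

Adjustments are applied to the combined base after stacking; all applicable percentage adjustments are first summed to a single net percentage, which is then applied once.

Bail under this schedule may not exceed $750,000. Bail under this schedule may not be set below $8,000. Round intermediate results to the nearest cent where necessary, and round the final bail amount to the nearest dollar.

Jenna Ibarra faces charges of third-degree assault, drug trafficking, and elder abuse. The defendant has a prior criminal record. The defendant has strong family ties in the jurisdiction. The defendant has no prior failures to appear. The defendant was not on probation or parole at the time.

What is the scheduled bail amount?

$340,140

Base amounts from the schedule: third-degree assault $36,900; drug trafficking $385,000; elder abuse $145,000.
Stacking rule: sum of all bases. $36,900 + $385,000 + $145,000 = $566,900.
Strong family ties in the jurisdiction (−40%): $566,900 × 0.6 = $340,140.
$340,140 is within the $750,000 maximum.
$340,140 is at or above the $8,000 minimum.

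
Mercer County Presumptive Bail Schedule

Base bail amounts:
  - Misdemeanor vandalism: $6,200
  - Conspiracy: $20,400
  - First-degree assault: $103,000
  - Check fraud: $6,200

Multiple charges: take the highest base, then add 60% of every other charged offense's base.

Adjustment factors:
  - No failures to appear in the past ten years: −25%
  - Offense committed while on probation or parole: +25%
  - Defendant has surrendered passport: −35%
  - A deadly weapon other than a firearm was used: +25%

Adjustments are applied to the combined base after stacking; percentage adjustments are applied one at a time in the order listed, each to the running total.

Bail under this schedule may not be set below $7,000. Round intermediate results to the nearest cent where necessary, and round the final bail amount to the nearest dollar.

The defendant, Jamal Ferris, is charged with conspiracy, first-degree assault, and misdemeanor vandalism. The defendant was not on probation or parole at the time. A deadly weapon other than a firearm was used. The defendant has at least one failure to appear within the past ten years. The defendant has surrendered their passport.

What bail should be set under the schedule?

Base amounts from the schedule: conspiracy $20,400; first-degree assault $103,000; misdemeanor vandalism $6,200.
Stacking rule: highest base plus 60% of each additional charge. Highest is first-degree assault at $103,000. Additional: $20,400 × 60% = $12,240; $6,200 × 60% = $3,720. Combined base = $103,000 + $15,960 = $118,960.
Defendant has surrendered passport (−35%): $118,960 × 0.65 = $77,324.
A deadly weapon other than a firearm was used (+25%): $77,324 × 1.25 = $96,655.
$96,655 is at or above the $7,000 minimum.

$96,655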